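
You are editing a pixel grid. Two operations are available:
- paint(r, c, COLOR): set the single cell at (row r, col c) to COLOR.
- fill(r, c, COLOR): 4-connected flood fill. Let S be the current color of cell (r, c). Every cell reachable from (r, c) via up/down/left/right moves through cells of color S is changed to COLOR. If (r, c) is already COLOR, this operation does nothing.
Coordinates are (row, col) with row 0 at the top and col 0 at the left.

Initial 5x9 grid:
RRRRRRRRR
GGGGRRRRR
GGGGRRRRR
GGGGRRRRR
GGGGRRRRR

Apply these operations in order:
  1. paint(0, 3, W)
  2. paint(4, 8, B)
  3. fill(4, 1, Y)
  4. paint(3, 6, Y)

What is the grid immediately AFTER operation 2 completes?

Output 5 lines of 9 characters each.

Answer: RRRWRRRRR
GGGGRRRRR
GGGGRRRRR
GGGGRRRRR
GGGGRRRRB

Derivation:
After op 1 paint(0,3,W):
RRRWRRRRR
GGGGRRRRR
GGGGRRRRR
GGGGRRRRR
GGGGRRRRR
After op 2 paint(4,8,B):
RRRWRRRRR
GGGGRRRRR
GGGGRRRRR
GGGGRRRRR
GGGGRRRRB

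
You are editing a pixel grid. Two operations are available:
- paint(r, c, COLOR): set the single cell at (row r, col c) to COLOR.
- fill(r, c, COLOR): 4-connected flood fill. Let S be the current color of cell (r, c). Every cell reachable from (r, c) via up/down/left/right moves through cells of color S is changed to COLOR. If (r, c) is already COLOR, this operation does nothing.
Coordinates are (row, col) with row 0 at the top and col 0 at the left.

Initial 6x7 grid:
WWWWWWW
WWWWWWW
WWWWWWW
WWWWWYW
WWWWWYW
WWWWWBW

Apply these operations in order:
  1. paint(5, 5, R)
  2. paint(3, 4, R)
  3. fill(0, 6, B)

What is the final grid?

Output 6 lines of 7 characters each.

After op 1 paint(5,5,R):
WWWWWWW
WWWWWWW
WWWWWWW
WWWWWYW
WWWWWYW
WWWWWRW
After op 2 paint(3,4,R):
WWWWWWW
WWWWWWW
WWWWWWW
WWWWRYW
WWWWWYW
WWWWWRW
After op 3 fill(0,6,B) [38 cells changed]:
BBBBBBB
BBBBBBB
BBBBBBB
BBBBRYB
BBBBBYB
BBBBBRB

Answer: BBBBBBB
BBBBBBB
BBBBBBB
BBBBRYB
BBBBBYB
BBBBBRB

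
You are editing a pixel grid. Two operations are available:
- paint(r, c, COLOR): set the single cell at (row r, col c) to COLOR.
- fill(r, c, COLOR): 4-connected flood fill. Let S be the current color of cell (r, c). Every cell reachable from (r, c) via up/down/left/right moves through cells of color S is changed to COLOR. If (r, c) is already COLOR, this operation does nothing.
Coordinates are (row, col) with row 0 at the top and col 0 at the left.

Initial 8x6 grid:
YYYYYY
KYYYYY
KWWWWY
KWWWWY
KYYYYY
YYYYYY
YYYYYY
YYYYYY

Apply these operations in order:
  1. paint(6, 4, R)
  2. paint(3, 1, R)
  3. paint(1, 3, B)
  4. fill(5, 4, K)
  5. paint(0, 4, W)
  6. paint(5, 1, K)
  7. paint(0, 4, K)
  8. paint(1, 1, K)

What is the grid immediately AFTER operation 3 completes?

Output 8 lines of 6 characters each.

Answer: YYYYYY
KYYBYY
KWWWWY
KRWWWY
KYYYYY
YYYYYY
YYYYRY
YYYYYY

Derivation:
After op 1 paint(6,4,R):
YYYYYY
KYYYYY
KWWWWY
KWWWWY
KYYYYY
YYYYYY
YYYYRY
YYYYYY
After op 2 paint(3,1,R):
YYYYYY
KYYYYY
KWWWWY
KRWWWY
KYYYYY
YYYYYY
YYYYRY
YYYYYY
After op 3 paint(1,3,B):
YYYYYY
KYYBYY
KWWWWY
KRWWWY
KYYYYY
YYYYYY
YYYYRY
YYYYYY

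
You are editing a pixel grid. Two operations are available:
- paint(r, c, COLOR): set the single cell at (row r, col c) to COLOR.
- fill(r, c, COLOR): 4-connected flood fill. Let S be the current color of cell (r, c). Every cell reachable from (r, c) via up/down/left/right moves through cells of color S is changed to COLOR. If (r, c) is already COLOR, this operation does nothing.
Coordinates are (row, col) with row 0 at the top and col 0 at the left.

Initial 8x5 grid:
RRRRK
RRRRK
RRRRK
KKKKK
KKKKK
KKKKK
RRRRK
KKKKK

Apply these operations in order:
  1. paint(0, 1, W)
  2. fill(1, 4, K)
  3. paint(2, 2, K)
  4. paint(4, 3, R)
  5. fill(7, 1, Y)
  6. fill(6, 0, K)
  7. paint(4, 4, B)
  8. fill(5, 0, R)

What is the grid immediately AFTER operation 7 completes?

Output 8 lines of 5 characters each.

Answer: RWRRY
RRRRY
RRYRY
YYYYY
YYYRB
YYYYY
KKKKY
YYYYY

Derivation:
After op 1 paint(0,1,W):
RWRRK
RRRRK
RRRRK
KKKKK
KKKKK
KKKKK
RRRRK
KKKKK
After op 2 fill(1,4,K) [0 cells changed]:
RWRRK
RRRRK
RRRRK
KKKKK
KKKKK
KKKKK
RRRRK
KKKKK
After op 3 paint(2,2,K):
RWRRK
RRRRK
RRKRK
KKKKK
KKKKK
KKKKK
RRRRK
KKKKK
After op 4 paint(4,3,R):
RWRRK
RRRRK
RRKRK
KKKKK
KKKRK
KKKKK
RRRRK
KKKKK
After op 5 fill(7,1,Y) [24 cells changed]:
RWRRY
RRRRY
RRYRY
YYYYY
YYYRY
YYYYY
RRRRY
YYYYY
After op 6 fill(6,0,K) [4 cells changed]:
RWRRY
RRRRY
RRYRY
YYYYY
YYYRY
YYYYY
KKKKY
YYYYY
After op 7 paint(4,4,B):
RWRRY
RRRRY
RRYRY
YYYYY
YYYRB
YYYYY
KKKKY
YYYYY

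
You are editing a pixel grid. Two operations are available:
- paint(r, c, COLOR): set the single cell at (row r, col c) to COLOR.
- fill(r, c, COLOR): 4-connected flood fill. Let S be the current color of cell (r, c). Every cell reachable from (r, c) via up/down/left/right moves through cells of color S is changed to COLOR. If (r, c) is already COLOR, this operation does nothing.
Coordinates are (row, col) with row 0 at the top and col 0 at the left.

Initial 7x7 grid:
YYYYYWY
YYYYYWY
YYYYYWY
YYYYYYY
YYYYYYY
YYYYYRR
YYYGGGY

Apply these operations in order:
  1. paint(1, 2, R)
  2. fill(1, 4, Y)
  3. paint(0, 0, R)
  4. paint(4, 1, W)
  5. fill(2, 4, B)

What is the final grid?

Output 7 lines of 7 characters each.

After op 1 paint(1,2,R):
YYYYYWY
YYRYYWY
YYYYYWY
YYYYYYY
YYYYYYY
YYYYYRR
YYYGGGY
After op 2 fill(1,4,Y) [0 cells changed]:
YYYYYWY
YYRYYWY
YYYYYWY
YYYYYYY
YYYYYYY
YYYYYRR
YYYGGGY
After op 3 paint(0,0,R):
RYYYYWY
YYRYYWY
YYYYYWY
YYYYYYY
YYYYYYY
YYYYYRR
YYYGGGY
After op 4 paint(4,1,W):
RYYYYWY
YYRYYWY
YYYYYWY
YYYYYYY
YWYYYYY
YYYYYRR
YYYGGGY
After op 5 fill(2,4,B) [37 cells changed]:
RBBBBWB
BBRBBWB
BBBBBWB
BBBBBBB
BWBBBBB
BBBBBRR
BBBGGGY

Answer: RBBBBWB
BBRBBWB
BBBBBWB
BBBBBBB
BWBBBBB
BBBBBRR
BBBGGGY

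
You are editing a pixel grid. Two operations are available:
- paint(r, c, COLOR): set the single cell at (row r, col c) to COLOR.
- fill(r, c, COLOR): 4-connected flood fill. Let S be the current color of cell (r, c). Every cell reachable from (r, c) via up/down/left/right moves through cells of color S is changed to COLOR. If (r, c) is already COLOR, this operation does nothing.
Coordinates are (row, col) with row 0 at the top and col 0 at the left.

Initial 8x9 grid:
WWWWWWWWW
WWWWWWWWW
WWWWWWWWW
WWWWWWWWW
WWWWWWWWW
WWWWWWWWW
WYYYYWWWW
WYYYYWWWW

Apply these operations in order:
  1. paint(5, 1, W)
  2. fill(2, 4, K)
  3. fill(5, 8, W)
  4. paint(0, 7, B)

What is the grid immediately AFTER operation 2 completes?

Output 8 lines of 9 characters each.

Answer: KKKKKKKKK
KKKKKKKKK
KKKKKKKKK
KKKKKKKKK
KKKKKKKKK
KKKKKKKKK
KYYYYKKKK
KYYYYKKKK

Derivation:
After op 1 paint(5,1,W):
WWWWWWWWW
WWWWWWWWW
WWWWWWWWW
WWWWWWWWW
WWWWWWWWW
WWWWWWWWW
WYYYYWWWW
WYYYYWWWW
After op 2 fill(2,4,K) [64 cells changed]:
KKKKKKKKK
KKKKKKKKK
KKKKKKKKK
KKKKKKKKK
KKKKKKKKK
KKKKKKKKK
KYYYYKKKK
KYYYYKKKK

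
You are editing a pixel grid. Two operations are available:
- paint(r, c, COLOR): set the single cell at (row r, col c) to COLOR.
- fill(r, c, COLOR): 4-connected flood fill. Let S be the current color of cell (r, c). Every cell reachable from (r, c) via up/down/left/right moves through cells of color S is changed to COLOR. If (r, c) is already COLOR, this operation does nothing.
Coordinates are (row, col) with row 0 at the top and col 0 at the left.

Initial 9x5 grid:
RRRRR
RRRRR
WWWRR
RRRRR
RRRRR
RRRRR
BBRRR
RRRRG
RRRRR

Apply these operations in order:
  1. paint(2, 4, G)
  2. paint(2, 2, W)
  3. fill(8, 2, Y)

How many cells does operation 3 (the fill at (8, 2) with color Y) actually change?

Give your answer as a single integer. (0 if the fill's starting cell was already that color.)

After op 1 paint(2,4,G):
RRRRR
RRRRR
WWWRG
RRRRR
RRRRR
RRRRR
BBRRR
RRRRG
RRRRR
After op 2 paint(2,2,W):
RRRRR
RRRRR
WWWRG
RRRRR
RRRRR
RRRRR
BBRRR
RRRRG
RRRRR
After op 3 fill(8,2,Y) [38 cells changed]:
YYYYY
YYYYY
WWWYG
YYYYY
YYYYY
YYYYY
BBYYY
YYYYG
YYYYY

Answer: 38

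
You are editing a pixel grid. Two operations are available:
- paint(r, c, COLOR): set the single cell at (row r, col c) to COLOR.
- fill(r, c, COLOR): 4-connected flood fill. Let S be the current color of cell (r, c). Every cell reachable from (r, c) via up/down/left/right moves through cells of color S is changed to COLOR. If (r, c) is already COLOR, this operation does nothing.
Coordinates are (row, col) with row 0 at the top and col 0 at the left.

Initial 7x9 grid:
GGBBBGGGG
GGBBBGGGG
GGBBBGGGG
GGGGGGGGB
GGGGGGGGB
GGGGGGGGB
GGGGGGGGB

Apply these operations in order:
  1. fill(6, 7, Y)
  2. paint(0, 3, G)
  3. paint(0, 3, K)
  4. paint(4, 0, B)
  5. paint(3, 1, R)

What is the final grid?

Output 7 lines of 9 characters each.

Answer: YYBKBYYYY
YYBBBYYYY
YYBBBYYYY
YRYYYYYYB
BYYYYYYYB
YYYYYYYYB
YYYYYYYYB

Derivation:
After op 1 fill(6,7,Y) [50 cells changed]:
YYBBBYYYY
YYBBBYYYY
YYBBBYYYY
YYYYYYYYB
YYYYYYYYB
YYYYYYYYB
YYYYYYYYB
After op 2 paint(0,3,G):
YYBGBYYYY
YYBBBYYYY
YYBBBYYYY
YYYYYYYYB
YYYYYYYYB
YYYYYYYYB
YYYYYYYYB
After op 3 paint(0,3,K):
YYBKBYYYY
YYBBBYYYY
YYBBBYYYY
YYYYYYYYB
YYYYYYYYB
YYYYYYYYB
YYYYYYYYB
After op 4 paint(4,0,B):
YYBKBYYYY
YYBBBYYYY
YYBBBYYYY
YYYYYYYYB
BYYYYYYYB
YYYYYYYYB
YYYYYYYYB
After op 5 paint(3,1,R):
YYBKBYYYY
YYBBBYYYY
YYBBBYYYY
YRYYYYYYB
BYYYYYYYB
YYYYYYYYB
YYYYYYYYB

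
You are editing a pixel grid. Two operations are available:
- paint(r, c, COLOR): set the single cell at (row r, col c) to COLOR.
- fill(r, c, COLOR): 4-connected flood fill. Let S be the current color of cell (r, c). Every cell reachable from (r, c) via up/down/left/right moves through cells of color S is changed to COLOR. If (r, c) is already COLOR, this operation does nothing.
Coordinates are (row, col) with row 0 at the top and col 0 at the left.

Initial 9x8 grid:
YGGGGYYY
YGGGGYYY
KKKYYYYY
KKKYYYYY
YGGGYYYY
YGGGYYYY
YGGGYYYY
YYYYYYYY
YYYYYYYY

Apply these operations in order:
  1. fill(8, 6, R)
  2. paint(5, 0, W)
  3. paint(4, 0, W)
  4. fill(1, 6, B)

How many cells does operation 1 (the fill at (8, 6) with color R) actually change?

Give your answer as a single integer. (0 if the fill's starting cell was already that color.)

After op 1 fill(8,6,R) [47 cells changed]:
YGGGGRRR
YGGGGRRR
KKKRRRRR
KKKRRRRR
RGGGRRRR
RGGGRRRR
RGGGRRRR
RRRRRRRR
RRRRRRRR

Answer: 47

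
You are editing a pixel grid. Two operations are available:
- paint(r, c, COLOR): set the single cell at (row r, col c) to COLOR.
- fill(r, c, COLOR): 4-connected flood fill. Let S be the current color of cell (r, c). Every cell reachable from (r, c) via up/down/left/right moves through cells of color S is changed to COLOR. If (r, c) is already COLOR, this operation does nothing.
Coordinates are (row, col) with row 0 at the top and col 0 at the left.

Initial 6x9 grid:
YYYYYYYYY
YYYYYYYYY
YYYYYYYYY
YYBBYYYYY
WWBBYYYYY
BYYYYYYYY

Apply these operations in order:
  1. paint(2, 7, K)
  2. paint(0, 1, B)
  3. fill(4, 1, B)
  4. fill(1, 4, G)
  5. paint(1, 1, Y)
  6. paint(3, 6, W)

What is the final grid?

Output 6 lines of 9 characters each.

Answer: GBGGGGGGG
GYGGGGGGG
GGGGGGGKG
GGBBGGWGG
BBBBGGGGG
BGGGGGGGG

Derivation:
After op 1 paint(2,7,K):
YYYYYYYYY
YYYYYYYYY
YYYYYYYKY
YYBBYYYYY
WWBBYYYYY
BYYYYYYYY
After op 2 paint(0,1,B):
YBYYYYYYY
YYYYYYYYY
YYYYYYYKY
YYBBYYYYY
WWBBYYYYY
BYYYYYYYY
After op 3 fill(4,1,B) [2 cells changed]:
YBYYYYYYY
YYYYYYYYY
YYYYYYYKY
YYBBYYYYY
BBBBYYYYY
BYYYYYYYY
After op 4 fill(1,4,G) [45 cells changed]:
GBGGGGGGG
GGGGGGGGG
GGGGGGGKG
GGBBGGGGG
BBBBGGGGG
BGGGGGGGG
After op 5 paint(1,1,Y):
GBGGGGGGG
GYGGGGGGG
GGGGGGGKG
GGBBGGGGG
BBBBGGGGG
BGGGGGGGG
After op 6 paint(3,6,W):
GBGGGGGGG
GYGGGGGGG
GGGGGGGKG
GGBBGGWGG
BBBBGGGGG
BGGGGGGGG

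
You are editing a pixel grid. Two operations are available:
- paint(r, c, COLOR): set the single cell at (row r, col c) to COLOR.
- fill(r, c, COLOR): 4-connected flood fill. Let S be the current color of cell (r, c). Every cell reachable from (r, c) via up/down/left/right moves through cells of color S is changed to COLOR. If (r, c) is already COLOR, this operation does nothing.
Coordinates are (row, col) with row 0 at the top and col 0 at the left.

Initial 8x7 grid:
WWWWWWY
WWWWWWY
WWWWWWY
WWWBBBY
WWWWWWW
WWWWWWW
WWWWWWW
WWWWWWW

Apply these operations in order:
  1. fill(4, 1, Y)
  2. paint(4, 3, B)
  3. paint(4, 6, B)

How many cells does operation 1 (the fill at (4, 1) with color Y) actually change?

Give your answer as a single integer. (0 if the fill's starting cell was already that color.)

After op 1 fill(4,1,Y) [49 cells changed]:
YYYYYYY
YYYYYYY
YYYYYYY
YYYBBBY
YYYYYYY
YYYYYYY
YYYYYYY
YYYYYYY

Answer: 49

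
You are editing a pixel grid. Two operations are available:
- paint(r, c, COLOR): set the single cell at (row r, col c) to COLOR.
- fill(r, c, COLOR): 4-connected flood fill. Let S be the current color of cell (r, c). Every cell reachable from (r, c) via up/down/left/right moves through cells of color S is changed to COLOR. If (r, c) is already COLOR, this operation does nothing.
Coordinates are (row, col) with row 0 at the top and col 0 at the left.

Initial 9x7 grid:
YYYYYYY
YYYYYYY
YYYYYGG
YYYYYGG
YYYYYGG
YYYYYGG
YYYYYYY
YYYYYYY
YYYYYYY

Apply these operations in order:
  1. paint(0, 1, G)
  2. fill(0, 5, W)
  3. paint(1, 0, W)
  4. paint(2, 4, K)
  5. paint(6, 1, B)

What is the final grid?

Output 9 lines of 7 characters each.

After op 1 paint(0,1,G):
YGYYYYY
YYYYYYY
YYYYYGG
YYYYYGG
YYYYYGG
YYYYYGG
YYYYYYY
YYYYYYY
YYYYYYY
After op 2 fill(0,5,W) [54 cells changed]:
WGWWWWW
WWWWWWW
WWWWWGG
WWWWWGG
WWWWWGG
WWWWWGG
WWWWWWW
WWWWWWW
WWWWWWW
After op 3 paint(1,0,W):
WGWWWWW
WWWWWWW
WWWWWGG
WWWWWGG
WWWWWGG
WWWWWGG
WWWWWWW
WWWWWWW
WWWWWWW
After op 4 paint(2,4,K):
WGWWWWW
WWWWWWW
WWWWKGG
WWWWWGG
WWWWWGG
WWWWWGG
WWWWWWW
WWWWWWW
WWWWWWW
After op 5 paint(6,1,B):
WGWWWWW
WWWWWWW
WWWWKGG
WWWWWGG
WWWWWGG
WWWWWGG
WBWWWWW
WWWWWWW
WWWWWWW

Answer: WGWWWWW
WWWWWWW
WWWWKGG
WWWWWGG
WWWWWGG
WWWWWGG
WBWWWWW
WWWWWWW
WWWWWWW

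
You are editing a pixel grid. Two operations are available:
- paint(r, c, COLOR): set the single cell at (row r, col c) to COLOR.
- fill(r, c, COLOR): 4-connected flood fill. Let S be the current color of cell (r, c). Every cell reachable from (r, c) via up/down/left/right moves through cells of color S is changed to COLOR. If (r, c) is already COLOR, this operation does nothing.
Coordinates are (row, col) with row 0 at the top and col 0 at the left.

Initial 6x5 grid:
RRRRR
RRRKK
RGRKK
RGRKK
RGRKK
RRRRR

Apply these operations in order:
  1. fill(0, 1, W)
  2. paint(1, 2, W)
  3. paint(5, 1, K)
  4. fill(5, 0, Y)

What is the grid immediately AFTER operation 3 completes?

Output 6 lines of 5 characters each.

After op 1 fill(0,1,W) [19 cells changed]:
WWWWW
WWWKK
WGWKK
WGWKK
WGWKK
WWWWW
After op 2 paint(1,2,W):
WWWWW
WWWKK
WGWKK
WGWKK
WGWKK
WWWWW
After op 3 paint(5,1,K):
WWWWW
WWWKK
WGWKK
WGWKK
WGWKK
WKWWW

Answer: WWWWW
WWWKK
WGWKK
WGWKK
WGWKK
WKWWW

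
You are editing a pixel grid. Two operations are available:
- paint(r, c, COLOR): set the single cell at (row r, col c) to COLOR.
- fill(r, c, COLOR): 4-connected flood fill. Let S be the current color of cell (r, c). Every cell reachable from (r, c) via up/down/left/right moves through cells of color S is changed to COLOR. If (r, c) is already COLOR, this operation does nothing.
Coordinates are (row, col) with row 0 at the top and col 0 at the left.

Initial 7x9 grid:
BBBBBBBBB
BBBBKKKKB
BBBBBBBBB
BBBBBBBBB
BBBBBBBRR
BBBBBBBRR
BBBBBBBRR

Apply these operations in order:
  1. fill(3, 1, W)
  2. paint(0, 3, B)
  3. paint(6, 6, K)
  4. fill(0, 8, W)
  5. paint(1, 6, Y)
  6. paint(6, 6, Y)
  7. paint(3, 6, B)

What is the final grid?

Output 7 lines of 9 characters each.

Answer: WWWBWWWWW
WWWWKKYKW
WWWWWWWWW
WWWWWWBWW
WWWWWWWRR
WWWWWWWRR
WWWWWWYRR

Derivation:
After op 1 fill(3,1,W) [53 cells changed]:
WWWWWWWWW
WWWWKKKKW
WWWWWWWWW
WWWWWWWWW
WWWWWWWRR
WWWWWWWRR
WWWWWWWRR
After op 2 paint(0,3,B):
WWWBWWWWW
WWWWKKKKW
WWWWWWWWW
WWWWWWWWW
WWWWWWWRR
WWWWWWWRR
WWWWWWWRR
After op 3 paint(6,6,K):
WWWBWWWWW
WWWWKKKKW
WWWWWWWWW
WWWWWWWWW
WWWWWWWRR
WWWWWWWRR
WWWWWWKRR
After op 4 fill(0,8,W) [0 cells changed]:
WWWBWWWWW
WWWWKKKKW
WWWWWWWWW
WWWWWWWWW
WWWWWWWRR
WWWWWWWRR
WWWWWWKRR
After op 5 paint(1,6,Y):
WWWBWWWWW
WWWWKKYKW
WWWWWWWWW
WWWWWWWWW
WWWWWWWRR
WWWWWWWRR
WWWWWWKRR
After op 6 paint(6,6,Y):
WWWBWWWWW
WWWWKKYKW
WWWWWWWWW
WWWWWWWWW
WWWWWWWRR
WWWWWWWRR
WWWWWWYRR
After op 7 paint(3,6,B):
WWWBWWWWW
WWWWKKYKW
WWWWWWWWW
WWWWWWBWW
WWWWWWWRR
WWWWWWWRR
WWWWWWYRR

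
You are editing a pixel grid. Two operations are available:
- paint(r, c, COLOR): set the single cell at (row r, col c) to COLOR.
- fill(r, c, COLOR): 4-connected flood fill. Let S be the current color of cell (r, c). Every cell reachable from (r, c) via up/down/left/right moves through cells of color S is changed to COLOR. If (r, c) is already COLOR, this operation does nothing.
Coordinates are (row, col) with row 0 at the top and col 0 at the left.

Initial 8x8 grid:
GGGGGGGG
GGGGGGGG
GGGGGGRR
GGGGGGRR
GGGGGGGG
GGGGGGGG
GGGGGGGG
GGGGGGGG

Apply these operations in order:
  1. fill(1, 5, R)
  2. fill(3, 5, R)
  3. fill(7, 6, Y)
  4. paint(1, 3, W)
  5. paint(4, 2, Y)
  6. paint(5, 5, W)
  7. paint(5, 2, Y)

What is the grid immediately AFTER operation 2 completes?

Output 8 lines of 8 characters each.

After op 1 fill(1,5,R) [60 cells changed]:
RRRRRRRR
RRRRRRRR
RRRRRRRR
RRRRRRRR
RRRRRRRR
RRRRRRRR
RRRRRRRR
RRRRRRRR
After op 2 fill(3,5,R) [0 cells changed]:
RRRRRRRR
RRRRRRRR
RRRRRRRR
RRRRRRRR
RRRRRRRR
RRRRRRRR
RRRRRRRR
RRRRRRRR

Answer: RRRRRRRR
RRRRRRRR
RRRRRRRR
RRRRRRRR
RRRRRRRR
RRRRRRRR
RRRRRRRR
RRRRRRRR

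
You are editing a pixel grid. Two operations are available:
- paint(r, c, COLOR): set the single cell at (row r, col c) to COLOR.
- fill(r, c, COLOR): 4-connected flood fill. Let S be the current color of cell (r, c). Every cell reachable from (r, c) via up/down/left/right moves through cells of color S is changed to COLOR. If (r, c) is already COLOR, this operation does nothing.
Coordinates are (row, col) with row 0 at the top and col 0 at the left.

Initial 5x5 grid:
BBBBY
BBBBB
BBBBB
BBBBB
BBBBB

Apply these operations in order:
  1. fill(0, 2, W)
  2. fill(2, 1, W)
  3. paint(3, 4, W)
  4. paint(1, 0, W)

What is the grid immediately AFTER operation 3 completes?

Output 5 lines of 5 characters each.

After op 1 fill(0,2,W) [24 cells changed]:
WWWWY
WWWWW
WWWWW
WWWWW
WWWWW
After op 2 fill(2,1,W) [0 cells changed]:
WWWWY
WWWWW
WWWWW
WWWWW
WWWWW
After op 3 paint(3,4,W):
WWWWY
WWWWW
WWWWW
WWWWW
WWWWW

Answer: WWWWY
WWWWW
WWWWW
WWWWW
WWWWW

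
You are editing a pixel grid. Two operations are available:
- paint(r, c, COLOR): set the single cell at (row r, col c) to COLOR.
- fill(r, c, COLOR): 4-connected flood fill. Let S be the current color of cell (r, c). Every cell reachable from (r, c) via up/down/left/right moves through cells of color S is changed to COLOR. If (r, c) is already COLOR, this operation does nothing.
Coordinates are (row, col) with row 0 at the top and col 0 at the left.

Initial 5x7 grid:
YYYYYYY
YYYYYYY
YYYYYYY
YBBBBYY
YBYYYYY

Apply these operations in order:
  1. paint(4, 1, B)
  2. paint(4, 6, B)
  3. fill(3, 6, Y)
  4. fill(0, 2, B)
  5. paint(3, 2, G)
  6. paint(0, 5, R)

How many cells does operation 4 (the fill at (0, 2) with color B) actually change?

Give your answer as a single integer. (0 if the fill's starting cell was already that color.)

Answer: 29

Derivation:
After op 1 paint(4,1,B):
YYYYYYY
YYYYYYY
YYYYYYY
YBBBBYY
YBYYYYY
After op 2 paint(4,6,B):
YYYYYYY
YYYYYYY
YYYYYYY
YBBBBYY
YBYYYYB
After op 3 fill(3,6,Y) [0 cells changed]:
YYYYYYY
YYYYYYY
YYYYYYY
YBBBBYY
YBYYYYB
After op 4 fill(0,2,B) [29 cells changed]:
BBBBBBB
BBBBBBB
BBBBBBB
BBBBBBB
BBBBBBB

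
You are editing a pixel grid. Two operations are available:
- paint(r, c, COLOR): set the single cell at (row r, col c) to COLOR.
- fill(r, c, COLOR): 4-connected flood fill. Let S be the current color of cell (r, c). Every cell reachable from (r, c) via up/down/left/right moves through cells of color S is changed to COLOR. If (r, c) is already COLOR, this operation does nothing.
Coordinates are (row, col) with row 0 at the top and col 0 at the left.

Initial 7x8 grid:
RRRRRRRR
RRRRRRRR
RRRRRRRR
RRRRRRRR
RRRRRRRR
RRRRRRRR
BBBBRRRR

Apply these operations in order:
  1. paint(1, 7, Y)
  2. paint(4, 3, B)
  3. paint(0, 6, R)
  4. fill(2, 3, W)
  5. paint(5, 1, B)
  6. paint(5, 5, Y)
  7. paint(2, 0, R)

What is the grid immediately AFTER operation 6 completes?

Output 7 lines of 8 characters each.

Answer: WWWWWWWW
WWWWWWWY
WWWWWWWW
WWWWWWWW
WWWBWWWW
WBWWWYWW
BBBBWWWW

Derivation:
After op 1 paint(1,7,Y):
RRRRRRRR
RRRRRRRY
RRRRRRRR
RRRRRRRR
RRRRRRRR
RRRRRRRR
BBBBRRRR
After op 2 paint(4,3,B):
RRRRRRRR
RRRRRRRY
RRRRRRRR
RRRRRRRR
RRRBRRRR
RRRRRRRR
BBBBRRRR
After op 3 paint(0,6,R):
RRRRRRRR
RRRRRRRY
RRRRRRRR
RRRRRRRR
RRRBRRRR
RRRRRRRR
BBBBRRRR
After op 4 fill(2,3,W) [50 cells changed]:
WWWWWWWW
WWWWWWWY
WWWWWWWW
WWWWWWWW
WWWBWWWW
WWWWWWWW
BBBBWWWW
After op 5 paint(5,1,B):
WWWWWWWW
WWWWWWWY
WWWWWWWW
WWWWWWWW
WWWBWWWW
WBWWWWWW
BBBBWWWW
After op 6 paint(5,5,Y):
WWWWWWWW
WWWWWWWY
WWWWWWWW
WWWWWWWW
WWWBWWWW
WBWWWYWW
BBBBWWWW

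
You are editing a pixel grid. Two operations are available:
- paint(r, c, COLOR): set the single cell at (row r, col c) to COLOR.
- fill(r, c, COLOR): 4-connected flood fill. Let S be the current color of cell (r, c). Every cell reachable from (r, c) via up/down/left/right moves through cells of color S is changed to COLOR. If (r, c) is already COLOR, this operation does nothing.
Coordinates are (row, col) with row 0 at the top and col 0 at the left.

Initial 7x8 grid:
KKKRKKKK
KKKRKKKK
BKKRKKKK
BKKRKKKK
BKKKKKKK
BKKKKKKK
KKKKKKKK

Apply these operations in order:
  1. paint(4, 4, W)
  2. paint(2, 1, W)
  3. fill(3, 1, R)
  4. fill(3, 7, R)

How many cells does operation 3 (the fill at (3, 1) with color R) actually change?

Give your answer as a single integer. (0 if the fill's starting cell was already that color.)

After op 1 paint(4,4,W):
KKKRKKKK
KKKRKKKK
BKKRKKKK
BKKRKKKK
BKKKWKKK
BKKKKKKK
KKKKKKKK
After op 2 paint(2,1,W):
KKKRKKKK
KKKRKKKK
BWKRKKKK
BKKRKKKK
BKKKWKKK
BKKKKKKK
KKKKKKKK
After op 3 fill(3,1,R) [46 cells changed]:
RRRRRRRR
RRRRRRRR
BWRRRRRR
BRRRRRRR
BRRRWRRR
BRRRRRRR
RRRRRRRR

Answer: 46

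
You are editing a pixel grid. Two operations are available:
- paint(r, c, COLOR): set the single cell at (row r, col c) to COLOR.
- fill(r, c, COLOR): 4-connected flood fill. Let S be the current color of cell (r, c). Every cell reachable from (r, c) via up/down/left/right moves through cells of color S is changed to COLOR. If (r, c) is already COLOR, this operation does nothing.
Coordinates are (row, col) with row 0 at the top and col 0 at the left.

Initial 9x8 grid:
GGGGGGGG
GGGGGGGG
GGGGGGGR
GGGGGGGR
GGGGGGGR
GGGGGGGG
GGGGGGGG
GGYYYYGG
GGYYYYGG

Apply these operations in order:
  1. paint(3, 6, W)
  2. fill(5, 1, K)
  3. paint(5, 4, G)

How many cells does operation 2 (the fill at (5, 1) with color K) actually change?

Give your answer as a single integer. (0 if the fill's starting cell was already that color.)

After op 1 paint(3,6,W):
GGGGGGGG
GGGGGGGG
GGGGGGGR
GGGGGGWR
GGGGGGGR
GGGGGGGG
GGGGGGGG
GGYYYYGG
GGYYYYGG
After op 2 fill(5,1,K) [60 cells changed]:
KKKKKKKK
KKKKKKKK
KKKKKKKR
KKKKKKWR
KKKKKKKR
KKKKKKKK
KKKKKKKK
KKYYYYKK
KKYYYYKK

Answer: 60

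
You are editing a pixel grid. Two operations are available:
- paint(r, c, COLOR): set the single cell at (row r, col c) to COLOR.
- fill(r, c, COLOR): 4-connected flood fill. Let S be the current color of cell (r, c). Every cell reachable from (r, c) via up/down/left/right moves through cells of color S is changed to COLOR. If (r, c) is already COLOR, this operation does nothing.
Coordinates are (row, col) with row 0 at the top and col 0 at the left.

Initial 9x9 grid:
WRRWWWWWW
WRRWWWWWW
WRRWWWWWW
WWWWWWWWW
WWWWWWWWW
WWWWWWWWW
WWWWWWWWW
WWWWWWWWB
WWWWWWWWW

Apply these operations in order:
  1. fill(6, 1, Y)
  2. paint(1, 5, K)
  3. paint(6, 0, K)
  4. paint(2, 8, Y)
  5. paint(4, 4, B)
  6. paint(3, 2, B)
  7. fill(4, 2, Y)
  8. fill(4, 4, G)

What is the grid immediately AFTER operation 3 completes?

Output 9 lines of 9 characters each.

Answer: YRRYYYYYY
YRRYYKYYY
YRRYYYYYY
YYYYYYYYY
YYYYYYYYY
YYYYYYYYY
KYYYYYYYY
YYYYYYYYB
YYYYYYYYY

Derivation:
After op 1 fill(6,1,Y) [74 cells changed]:
YRRYYYYYY
YRRYYYYYY
YRRYYYYYY
YYYYYYYYY
YYYYYYYYY
YYYYYYYYY
YYYYYYYYY
YYYYYYYYB
YYYYYYYYY
After op 2 paint(1,5,K):
YRRYYYYYY
YRRYYKYYY
YRRYYYYYY
YYYYYYYYY
YYYYYYYYY
YYYYYYYYY
YYYYYYYYY
YYYYYYYYB
YYYYYYYYY
After op 3 paint(6,0,K):
YRRYYYYYY
YRRYYKYYY
YRRYYYYYY
YYYYYYYYY
YYYYYYYYY
YYYYYYYYY
KYYYYYYYY
YYYYYYYYB
YYYYYYYYY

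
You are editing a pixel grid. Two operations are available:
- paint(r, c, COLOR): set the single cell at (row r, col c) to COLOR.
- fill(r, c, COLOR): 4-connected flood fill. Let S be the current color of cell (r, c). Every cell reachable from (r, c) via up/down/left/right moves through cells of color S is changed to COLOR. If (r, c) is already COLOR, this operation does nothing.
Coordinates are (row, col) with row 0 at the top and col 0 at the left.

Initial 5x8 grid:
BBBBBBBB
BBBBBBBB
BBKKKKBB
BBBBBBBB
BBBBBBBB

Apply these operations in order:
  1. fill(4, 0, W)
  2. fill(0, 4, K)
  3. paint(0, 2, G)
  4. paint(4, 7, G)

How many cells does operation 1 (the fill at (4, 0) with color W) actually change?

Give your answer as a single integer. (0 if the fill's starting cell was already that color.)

Answer: 36

Derivation:
After op 1 fill(4,0,W) [36 cells changed]:
WWWWWWWW
WWWWWWWW
WWKKKKWW
WWWWWWWW
WWWWWWWW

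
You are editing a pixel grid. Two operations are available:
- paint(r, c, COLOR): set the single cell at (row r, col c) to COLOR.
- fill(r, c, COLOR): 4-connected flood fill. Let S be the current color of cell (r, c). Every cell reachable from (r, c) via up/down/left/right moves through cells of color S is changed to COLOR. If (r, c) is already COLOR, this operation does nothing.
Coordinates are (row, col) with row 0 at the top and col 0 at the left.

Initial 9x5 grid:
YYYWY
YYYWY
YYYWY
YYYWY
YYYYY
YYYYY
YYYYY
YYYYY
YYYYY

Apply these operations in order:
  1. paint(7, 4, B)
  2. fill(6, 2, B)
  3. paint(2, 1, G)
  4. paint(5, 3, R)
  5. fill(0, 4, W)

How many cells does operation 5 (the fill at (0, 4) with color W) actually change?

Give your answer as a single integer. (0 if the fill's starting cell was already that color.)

After op 1 paint(7,4,B):
YYYWY
YYYWY
YYYWY
YYYWY
YYYYY
YYYYY
YYYYY
YYYYB
YYYYY
After op 2 fill(6,2,B) [40 cells changed]:
BBBWB
BBBWB
BBBWB
BBBWB
BBBBB
BBBBB
BBBBB
BBBBB
BBBBB
After op 3 paint(2,1,G):
BBBWB
BBBWB
BGBWB
BBBWB
BBBBB
BBBBB
BBBBB
BBBBB
BBBBB
After op 4 paint(5,3,R):
BBBWB
BBBWB
BGBWB
BBBWB
BBBBB
BBBRB
BBBBB
BBBBB
BBBBB
After op 5 fill(0,4,W) [39 cells changed]:
WWWWW
WWWWW
WGWWW
WWWWW
WWWWW
WWWRW
WWWWW
WWWWW
WWWWW

Answer: 39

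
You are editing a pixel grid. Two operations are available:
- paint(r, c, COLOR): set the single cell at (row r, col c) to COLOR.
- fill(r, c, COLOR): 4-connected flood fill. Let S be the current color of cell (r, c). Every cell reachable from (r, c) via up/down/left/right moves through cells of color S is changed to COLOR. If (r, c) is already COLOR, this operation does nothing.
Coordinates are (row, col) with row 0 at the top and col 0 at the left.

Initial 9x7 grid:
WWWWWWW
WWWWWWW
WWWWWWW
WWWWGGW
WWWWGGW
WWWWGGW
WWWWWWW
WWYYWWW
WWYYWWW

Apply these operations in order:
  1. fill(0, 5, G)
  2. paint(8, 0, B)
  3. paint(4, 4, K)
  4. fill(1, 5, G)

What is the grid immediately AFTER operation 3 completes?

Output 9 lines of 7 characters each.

After op 1 fill(0,5,G) [53 cells changed]:
GGGGGGG
GGGGGGG
GGGGGGG
GGGGGGG
GGGGGGG
GGGGGGG
GGGGGGG
GGYYGGG
GGYYGGG
After op 2 paint(8,0,B):
GGGGGGG
GGGGGGG
GGGGGGG
GGGGGGG
GGGGGGG
GGGGGGG
GGGGGGG
GGYYGGG
BGYYGGG
After op 3 paint(4,4,K):
GGGGGGG
GGGGGGG
GGGGGGG
GGGGGGG
GGGGKGG
GGGGGGG
GGGGGGG
GGYYGGG
BGYYGGG

Answer: GGGGGGG
GGGGGGG
GGGGGGG
GGGGGGG
GGGGKGG
GGGGGGG
GGGGGGG
GGYYGGG
BGYYGGG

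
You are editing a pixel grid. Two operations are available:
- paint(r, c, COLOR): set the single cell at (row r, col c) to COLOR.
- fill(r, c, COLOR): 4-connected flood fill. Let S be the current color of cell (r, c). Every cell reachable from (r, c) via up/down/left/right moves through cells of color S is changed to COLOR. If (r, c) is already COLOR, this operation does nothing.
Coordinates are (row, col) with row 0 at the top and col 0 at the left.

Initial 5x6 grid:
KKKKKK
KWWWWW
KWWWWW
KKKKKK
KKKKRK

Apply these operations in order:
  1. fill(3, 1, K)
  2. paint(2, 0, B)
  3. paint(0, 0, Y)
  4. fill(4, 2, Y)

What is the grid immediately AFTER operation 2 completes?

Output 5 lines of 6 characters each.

After op 1 fill(3,1,K) [0 cells changed]:
KKKKKK
KWWWWW
KWWWWW
KKKKKK
KKKKRK
After op 2 paint(2,0,B):
KKKKKK
KWWWWW
BWWWWW
KKKKKK
KKKKRK

Answer: KKKKKK
KWWWWW
BWWWWW
KKKKKK
KKKKRK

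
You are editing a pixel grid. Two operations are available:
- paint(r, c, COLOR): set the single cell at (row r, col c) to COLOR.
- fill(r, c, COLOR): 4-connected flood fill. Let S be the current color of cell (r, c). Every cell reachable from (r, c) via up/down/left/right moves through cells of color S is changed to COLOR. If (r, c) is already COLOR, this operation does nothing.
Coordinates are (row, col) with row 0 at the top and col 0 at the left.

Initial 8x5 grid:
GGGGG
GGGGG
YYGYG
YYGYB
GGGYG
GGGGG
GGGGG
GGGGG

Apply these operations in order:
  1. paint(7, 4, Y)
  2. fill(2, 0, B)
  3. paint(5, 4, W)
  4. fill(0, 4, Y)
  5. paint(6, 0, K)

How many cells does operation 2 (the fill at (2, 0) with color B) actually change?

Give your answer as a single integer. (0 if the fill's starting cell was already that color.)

Answer: 4

Derivation:
After op 1 paint(7,4,Y):
GGGGG
GGGGG
YYGYG
YYGYB
GGGYG
GGGGG
GGGGG
GGGGY
After op 2 fill(2,0,B) [4 cells changed]:
GGGGG
GGGGG
BBGYG
BBGYB
GGGYG
GGGGG
GGGGG
GGGGY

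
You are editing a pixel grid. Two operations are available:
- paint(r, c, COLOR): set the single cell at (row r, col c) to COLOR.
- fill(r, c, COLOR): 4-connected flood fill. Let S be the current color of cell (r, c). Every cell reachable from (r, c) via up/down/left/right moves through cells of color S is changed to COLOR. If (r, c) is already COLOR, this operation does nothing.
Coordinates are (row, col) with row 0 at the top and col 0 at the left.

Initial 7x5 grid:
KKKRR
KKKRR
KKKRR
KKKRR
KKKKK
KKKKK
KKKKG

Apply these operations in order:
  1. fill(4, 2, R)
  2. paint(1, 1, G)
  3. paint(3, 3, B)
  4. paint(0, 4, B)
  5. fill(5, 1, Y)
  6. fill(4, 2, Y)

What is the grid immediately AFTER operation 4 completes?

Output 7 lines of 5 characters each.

After op 1 fill(4,2,R) [26 cells changed]:
RRRRR
RRRRR
RRRRR
RRRRR
RRRRR
RRRRR
RRRRG
After op 2 paint(1,1,G):
RRRRR
RGRRR
RRRRR
RRRRR
RRRRR
RRRRR
RRRRG
After op 3 paint(3,3,B):
RRRRR
RGRRR
RRRRR
RRRBR
RRRRR
RRRRR
RRRRG
After op 4 paint(0,4,B):
RRRRB
RGRRR
RRRRR
RRRBR
RRRRR
RRRRR
RRRRG

Answer: RRRRB
RGRRR
RRRRR
RRRBR
RRRRR
RRRRR
RRRRG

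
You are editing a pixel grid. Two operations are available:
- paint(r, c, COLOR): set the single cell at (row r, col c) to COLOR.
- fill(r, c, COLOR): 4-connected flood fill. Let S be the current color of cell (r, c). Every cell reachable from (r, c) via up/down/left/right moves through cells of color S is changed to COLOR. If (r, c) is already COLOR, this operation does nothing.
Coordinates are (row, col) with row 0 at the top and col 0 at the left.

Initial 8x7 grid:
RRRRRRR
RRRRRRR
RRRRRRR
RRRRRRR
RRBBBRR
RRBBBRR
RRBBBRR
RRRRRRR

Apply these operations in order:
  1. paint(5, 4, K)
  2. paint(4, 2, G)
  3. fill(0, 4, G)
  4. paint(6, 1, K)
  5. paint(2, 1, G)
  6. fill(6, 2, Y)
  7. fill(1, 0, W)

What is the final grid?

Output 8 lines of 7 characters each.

Answer: WWWWWWW
WWWWWWW
WWWWWWW
WWWWWWW
WWWYYWW
WWYYKWW
WKYYYWW
WWWWWWW

Derivation:
After op 1 paint(5,4,K):
RRRRRRR
RRRRRRR
RRRRRRR
RRRRRRR
RRBBBRR
RRBBKRR
RRBBBRR
RRRRRRR
After op 2 paint(4,2,G):
RRRRRRR
RRRRRRR
RRRRRRR
RRRRRRR
RRGBBRR
RRBBKRR
RRBBBRR
RRRRRRR
After op 3 fill(0,4,G) [47 cells changed]:
GGGGGGG
GGGGGGG
GGGGGGG
GGGGGGG
GGGBBGG
GGBBKGG
GGBBBGG
GGGGGGG
After op 4 paint(6,1,K):
GGGGGGG
GGGGGGG
GGGGGGG
GGGGGGG
GGGBBGG
GGBBKGG
GKBBBGG
GGGGGGG
After op 5 paint(2,1,G):
GGGGGGG
GGGGGGG
GGGGGGG
GGGGGGG
GGGBBGG
GGBBKGG
GKBBBGG
GGGGGGG
After op 6 fill(6,2,Y) [7 cells changed]:
GGGGGGG
GGGGGGG
GGGGGGG
GGGGGGG
GGGYYGG
GGYYKGG
GKYYYGG
GGGGGGG
After op 7 fill(1,0,W) [47 cells changed]:
WWWWWWW
WWWWWWW
WWWWWWW
WWWWWWW
WWWYYWW
WWYYKWW
WKYYYWW
WWWWWWW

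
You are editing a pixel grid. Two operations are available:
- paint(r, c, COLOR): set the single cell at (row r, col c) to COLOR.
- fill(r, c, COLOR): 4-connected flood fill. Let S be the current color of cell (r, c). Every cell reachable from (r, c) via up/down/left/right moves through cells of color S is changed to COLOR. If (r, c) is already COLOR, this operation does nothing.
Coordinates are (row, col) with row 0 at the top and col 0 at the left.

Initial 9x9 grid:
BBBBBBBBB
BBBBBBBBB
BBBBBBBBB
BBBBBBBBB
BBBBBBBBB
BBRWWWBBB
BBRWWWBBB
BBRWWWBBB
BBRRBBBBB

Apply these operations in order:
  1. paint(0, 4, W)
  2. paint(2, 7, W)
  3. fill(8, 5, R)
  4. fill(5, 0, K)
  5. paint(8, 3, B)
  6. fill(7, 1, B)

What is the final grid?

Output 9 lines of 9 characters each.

After op 1 paint(0,4,W):
BBBBWBBBB
BBBBBBBBB
BBBBBBBBB
BBBBBBBBB
BBBBBBBBB
BBRWWWBBB
BBRWWWBBB
BBRWWWBBB
BBRRBBBBB
After op 2 paint(2,7,W):
BBBBWBBBB
BBBBBBBBB
BBBBBBBWB
BBBBBBBBB
BBBBBBBBB
BBRWWWBBB
BBRWWWBBB
BBRWWWBBB
BBRRBBBBB
After op 3 fill(8,5,R) [65 cells changed]:
RRRRWRRRR
RRRRRRRRR
RRRRRRRWR
RRRRRRRRR
RRRRRRRRR
RRRWWWRRR
RRRWWWRRR
RRRWWWRRR
RRRRRRRRR
After op 4 fill(5,0,K) [70 cells changed]:
KKKKWKKKK
KKKKKKKKK
KKKKKKKWK
KKKKKKKKK
KKKKKKKKK
KKKWWWKKK
KKKWWWKKK
KKKWWWKKK
KKKKKKKKK
After op 5 paint(8,3,B):
KKKKWKKKK
KKKKKKKKK
KKKKKKKWK
KKKKKKKKK
KKKKKKKKK
KKKWWWKKK
KKKWWWKKK
KKKWWWKKK
KKKBKKKKK
After op 6 fill(7,1,B) [69 cells changed]:
BBBBWBBBB
BBBBBBBBB
BBBBBBBWB
BBBBBBBBB
BBBBBBBBB
BBBWWWBBB
BBBWWWBBB
BBBWWWBBB
BBBBBBBBB

Answer: BBBBWBBBB
BBBBBBBBB
BBBBBBBWB
BBBBBBBBB
BBBBBBBBB
BBBWWWBBB
BBBWWWBBB
BBBWWWBBB
BBBBBBBBB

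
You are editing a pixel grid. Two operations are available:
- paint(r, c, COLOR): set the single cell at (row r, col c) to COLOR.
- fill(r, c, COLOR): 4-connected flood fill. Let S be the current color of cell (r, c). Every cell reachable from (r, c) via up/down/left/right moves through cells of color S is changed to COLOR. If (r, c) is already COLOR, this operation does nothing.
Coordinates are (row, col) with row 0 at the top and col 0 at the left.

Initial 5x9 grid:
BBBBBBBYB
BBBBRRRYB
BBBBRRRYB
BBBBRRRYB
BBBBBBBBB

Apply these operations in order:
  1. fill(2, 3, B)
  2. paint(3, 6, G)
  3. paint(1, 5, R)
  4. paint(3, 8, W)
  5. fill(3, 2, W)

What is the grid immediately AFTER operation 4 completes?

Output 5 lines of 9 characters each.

After op 1 fill(2,3,B) [0 cells changed]:
BBBBBBBYB
BBBBRRRYB
BBBBRRRYB
BBBBRRRYB
BBBBBBBBB
After op 2 paint(3,6,G):
BBBBBBBYB
BBBBRRRYB
BBBBRRRYB
BBBBRRGYB
BBBBBBBBB
After op 3 paint(1,5,R):
BBBBBBBYB
BBBBRRRYB
BBBBRRRYB
BBBBRRGYB
BBBBBBBBB
After op 4 paint(3,8,W):
BBBBBBBYB
BBBBRRRYB
BBBBRRRYB
BBBBRRGYW
BBBBBBBBB

Answer: BBBBBBBYB
BBBBRRRYB
BBBBRRRYB
BBBBRRGYW
BBBBBBBBB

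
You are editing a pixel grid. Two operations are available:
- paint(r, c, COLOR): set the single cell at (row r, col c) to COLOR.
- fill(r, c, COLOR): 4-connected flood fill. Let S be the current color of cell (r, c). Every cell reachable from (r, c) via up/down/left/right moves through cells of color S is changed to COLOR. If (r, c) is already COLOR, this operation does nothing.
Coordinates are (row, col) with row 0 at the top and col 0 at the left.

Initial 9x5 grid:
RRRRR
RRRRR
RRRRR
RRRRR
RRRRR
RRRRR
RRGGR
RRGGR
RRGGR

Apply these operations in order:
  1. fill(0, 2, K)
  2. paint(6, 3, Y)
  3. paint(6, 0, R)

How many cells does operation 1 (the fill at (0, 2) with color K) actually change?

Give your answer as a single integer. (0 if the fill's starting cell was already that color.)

Answer: 39

Derivation:
After op 1 fill(0,2,K) [39 cells changed]:
KKKKK
KKKKK
KKKKK
KKKKK
KKKKK
KKKKK
KKGGK
KKGGK
KKGGK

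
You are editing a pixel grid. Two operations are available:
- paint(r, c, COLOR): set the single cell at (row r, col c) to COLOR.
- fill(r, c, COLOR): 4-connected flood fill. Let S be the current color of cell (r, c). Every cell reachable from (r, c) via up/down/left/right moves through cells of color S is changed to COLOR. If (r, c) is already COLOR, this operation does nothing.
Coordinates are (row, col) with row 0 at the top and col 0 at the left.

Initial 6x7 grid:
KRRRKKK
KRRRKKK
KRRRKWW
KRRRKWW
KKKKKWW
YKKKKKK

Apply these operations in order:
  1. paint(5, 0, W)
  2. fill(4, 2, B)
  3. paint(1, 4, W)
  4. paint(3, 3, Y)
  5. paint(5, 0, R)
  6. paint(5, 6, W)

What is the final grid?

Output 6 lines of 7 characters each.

After op 1 paint(5,0,W):
KRRRKKK
KRRRKKK
KRRRKWW
KRRRKWW
KKKKKWW
WKKKKKK
After op 2 fill(4,2,B) [23 cells changed]:
BRRRBBB
BRRRBBB
BRRRBWW
BRRRBWW
BBBBBWW
WBBBBBB
After op 3 paint(1,4,W):
BRRRBBB
BRRRWBB
BRRRBWW
BRRRBWW
BBBBBWW
WBBBBBB
After op 4 paint(3,3,Y):
BRRRBBB
BRRRWBB
BRRRBWW
BRRYBWW
BBBBBWW
WBBBBBB
After op 5 paint(5,0,R):
BRRRBBB
BRRRWBB
BRRRBWW
BRRYBWW
BBBBBWW
RBBBBBB
After op 6 paint(5,6,W):
BRRRBBB
BRRRWBB
BRRRBWW
BRRYBWW
BBBBBWW
RBBBBBW

Answer: BRRRBBB
BRRRWBB
BRRRBWW
BRRYBWW
BBBBBWW
RBBBBBW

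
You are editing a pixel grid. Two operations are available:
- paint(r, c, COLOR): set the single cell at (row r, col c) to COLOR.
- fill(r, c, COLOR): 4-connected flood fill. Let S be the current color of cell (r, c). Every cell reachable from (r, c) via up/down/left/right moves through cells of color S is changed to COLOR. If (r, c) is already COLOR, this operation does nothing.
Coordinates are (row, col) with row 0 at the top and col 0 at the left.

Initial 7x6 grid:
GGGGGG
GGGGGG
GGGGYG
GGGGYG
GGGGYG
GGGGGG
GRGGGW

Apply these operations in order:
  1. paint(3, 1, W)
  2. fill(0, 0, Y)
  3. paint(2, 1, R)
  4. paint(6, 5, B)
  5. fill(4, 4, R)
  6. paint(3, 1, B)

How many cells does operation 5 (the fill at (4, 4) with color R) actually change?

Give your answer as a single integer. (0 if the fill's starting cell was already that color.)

After op 1 paint(3,1,W):
GGGGGG
GGGGGG
GGGGYG
GWGGYG
GGGGYG
GGGGGG
GRGGGW
After op 2 fill(0,0,Y) [36 cells changed]:
YYYYYY
YYYYYY
YYYYYY
YWYYYY
YYYYYY
YYYYYY
YRYYYW
After op 3 paint(2,1,R):
YYYYYY
YYYYYY
YRYYYY
YWYYYY
YYYYYY
YYYYYY
YRYYYW
After op 4 paint(6,5,B):
YYYYYY
YYYYYY
YRYYYY
YWYYYY
YYYYYY
YYYYYY
YRYYYB
After op 5 fill(4,4,R) [38 cells changed]:
RRRRRR
RRRRRR
RRRRRR
RWRRRR
RRRRRR
RRRRRR
RRRRRB

Answer: 38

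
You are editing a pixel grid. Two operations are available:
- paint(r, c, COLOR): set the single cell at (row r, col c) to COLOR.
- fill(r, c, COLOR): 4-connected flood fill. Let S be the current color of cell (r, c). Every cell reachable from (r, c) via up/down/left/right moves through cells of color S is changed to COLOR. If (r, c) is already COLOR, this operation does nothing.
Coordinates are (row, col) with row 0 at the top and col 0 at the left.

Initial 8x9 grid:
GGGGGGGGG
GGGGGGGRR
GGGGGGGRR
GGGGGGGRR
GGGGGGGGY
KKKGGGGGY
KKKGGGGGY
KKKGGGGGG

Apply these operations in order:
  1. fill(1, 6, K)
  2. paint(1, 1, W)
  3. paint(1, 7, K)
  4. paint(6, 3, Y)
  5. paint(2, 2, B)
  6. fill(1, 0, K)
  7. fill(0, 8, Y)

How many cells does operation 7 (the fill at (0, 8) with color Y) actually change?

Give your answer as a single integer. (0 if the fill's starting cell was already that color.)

After op 1 fill(1,6,K) [54 cells changed]:
KKKKKKKKK
KKKKKKKRR
KKKKKKKRR
KKKKKKKRR
KKKKKKKKY
KKKKKKKKY
KKKKKKKKY
KKKKKKKKK
After op 2 paint(1,1,W):
KKKKKKKKK
KWKKKKKRR
KKKKKKKRR
KKKKKKKRR
KKKKKKKKY
KKKKKKKKY
KKKKKKKKY
KKKKKKKKK
After op 3 paint(1,7,K):
KKKKKKKKK
KWKKKKKKR
KKKKKKKRR
KKKKKKKRR
KKKKKKKKY
KKKKKKKKY
KKKKKKKKY
KKKKKKKKK
After op 4 paint(6,3,Y):
KKKKKKKKK
KWKKKKKKR
KKKKKKKRR
KKKKKKKRR
KKKKKKKKY
KKKKKKKKY
KKKYKKKKY
KKKKKKKKK
After op 5 paint(2,2,B):
KKKKKKKKK
KWKKKKKKR
KKBKKKKRR
KKKKKKKRR
KKKKKKKKY
KKKKKKKKY
KKKYKKKKY
KKKKKKKKK
After op 6 fill(1,0,K) [0 cells changed]:
KKKKKKKKK
KWKKKKKKR
KKBKKKKRR
KKKKKKKRR
KKKKKKKKY
KKKKKKKKY
KKKYKKKKY
KKKKKKKKK
After op 7 fill(0,8,Y) [61 cells changed]:
YYYYYYYYY
YWYYYYYYR
YYBYYYYRR
YYYYYYYRR
YYYYYYYYY
YYYYYYYYY
YYYYYYYYY
YYYYYYYYY

Answer: 61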